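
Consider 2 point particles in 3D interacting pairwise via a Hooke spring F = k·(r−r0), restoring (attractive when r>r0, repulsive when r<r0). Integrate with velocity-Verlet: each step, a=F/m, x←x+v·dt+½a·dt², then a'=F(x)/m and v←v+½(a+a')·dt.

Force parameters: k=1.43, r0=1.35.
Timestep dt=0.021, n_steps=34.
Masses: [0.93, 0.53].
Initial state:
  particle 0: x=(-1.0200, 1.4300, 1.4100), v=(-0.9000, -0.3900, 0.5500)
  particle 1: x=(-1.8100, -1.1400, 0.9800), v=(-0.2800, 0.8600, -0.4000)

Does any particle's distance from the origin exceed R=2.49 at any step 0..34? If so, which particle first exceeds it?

yes, particle 0

step 0: x0=(-1.0200, 1.4300, 1.4100) x1=(-1.8100, -1.1400, 0.9800)
step 1: x0=(-1.0390, 1.4214, 1.4215) x1=(-1.8156, -1.1212, 0.9717)
step 2: x0=(-1.0583, 1.4119, 1.4328) x1=(-1.8208, -1.1008, 0.9637)
step 3: x0=(-1.0779, 1.4015, 1.4440) x1=(-1.8256, -1.0790, 0.9560)
step 4: x0=(-1.0977, 1.3904, 1.4550) x1=(-1.8299, -1.0558, 0.9486)
step 5: x0=(-1.1177, 1.3784, 1.4658) x1=(-1.8337, -1.0311, 0.9414)
step 6: x0=(-1.1380, 1.3657, 1.4765) x1=(-1.8372, -1.0051, 0.9345)
step 7: x0=(-1.1585, 1.3522, 1.4870) x1=(-1.8403, -0.9777, 0.9280)
step 8: x0=(-1.1792, 1.3380, 1.4973) x1=(-1.8430, -0.9491, 0.9217)
step 9: x0=(-1.2001, 1.3231, 1.5075) x1=(-1.8454, -0.9193, 0.9158)
step 10: x0=(-1.2212, 1.3076, 1.5174) x1=(-1.8474, -0.8883, 0.9101)
step 11: x0=(-1.2425, 1.2914, 1.5272) x1=(-1.8491, -0.8562, 0.9048)
step 12: x0=(-1.2639, 1.2746, 1.5369) x1=(-1.8505, -0.8230, 0.8998)
step 13: x0=(-1.2855, 1.2572, 1.5463) x1=(-1.8516, -0.7888, 0.8951)
step 14: x0=(-1.3073, 1.2393, 1.5556) x1=(-1.8525, -0.7537, 0.8907)
step 15: x0=(-1.3292, 1.2208, 1.5647) x1=(-1.8531, -0.7176, 0.8866)
step 16: x0=(-1.3512, 1.2019, 1.5736) x1=(-1.8535, -0.6807, 0.8828)
step 17: x0=(-1.3734, 1.1825, 1.5824) x1=(-1.8537, -0.6431, 0.8792)
step 18: x0=(-1.3956, 1.1628, 1.5910) x1=(-1.8537, -0.6047, 0.8760)
step 19: x0=(-1.4180, 1.1426, 1.5995) x1=(-1.8535, -0.5657, 0.8730)
step 20: x0=(-1.4404, 1.1221, 1.6078) x1=(-1.8531, -0.5260, 0.8703)
step 21: x0=(-1.4629, 1.1014, 1.6160) x1=(-1.8527, -0.4859, 0.8678)
step 22: x0=(-1.4855, 1.0803, 1.6241) x1=(-1.8521, -0.4452, 0.8655)
step 23: x0=(-1.5082, 1.0590, 1.6320) x1=(-1.8514, -0.4042, 0.8634)
step 24: x0=(-1.5309, 1.0375, 1.6398) x1=(-1.8507, -0.3628, 0.8615)
step 25: x0=(-1.5536, 1.0159, 1.6476) x1=(-1.8498, -0.3211, 0.8598)
step 26: x0=(-1.5763, 0.9941, 1.6553) x1=(-1.8490, -0.2792, 0.8582)
step 27: x0=(-1.5991, 0.9722, 1.6629) x1=(-1.8480, -0.2371, 0.8567)
step 28: x0=(-1.6219, 0.9503, 1.6704) x1=(-1.8471, -0.1949, 0.8553)
step 29: x0=(-1.6447, 0.9283, 1.6780) x1=(-1.8461, -0.1527, 0.8540)
step 30: x0=(-1.6675, 0.9063, 1.6855) x1=(-1.8452, -0.1104, 0.8526)
step 31: x0=(-1.6903, 0.8843, 1.6930) x1=(-1.8442, -0.0681, 0.8513)
step 32: x0=(-1.7131, 0.8623, 1.7006) x1=(-1.8433, -0.0259, 0.8499)
step 33: x0=(-1.7358, 0.8404, 1.7082) x1=(-1.8424, 0.0162, 0.8484)
step 34: x0=(-1.7586, 0.8186, 1.7159) x1=(-1.8414, 0.0582, 0.8467)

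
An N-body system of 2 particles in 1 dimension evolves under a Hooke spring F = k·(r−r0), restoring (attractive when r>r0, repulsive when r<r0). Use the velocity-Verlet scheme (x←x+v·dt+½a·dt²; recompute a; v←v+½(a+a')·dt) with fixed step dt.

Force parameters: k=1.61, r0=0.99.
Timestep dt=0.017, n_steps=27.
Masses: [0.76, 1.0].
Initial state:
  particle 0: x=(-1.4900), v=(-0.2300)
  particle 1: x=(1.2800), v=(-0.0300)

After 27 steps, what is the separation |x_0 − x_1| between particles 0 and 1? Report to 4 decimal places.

step 0: x0=(-1.4900) x1=(1.2800)
step 1: x0=(-1.4934) x1=(1.2791)
step 2: x0=(-1.4956) x1=(1.2773)
step 3: x0=(-1.4968) x1=(1.2747)
step 4: x0=(-1.4969) x1=(1.2713)
step 5: x0=(-1.4959) x1=(1.2671)
step 6: x0=(-1.4938) x1=(1.2620)
step 7: x0=(-1.4907) x1=(1.2561)
step 8: x0=(-1.4864) x1=(1.2494)
step 9: x0=(-1.4811) x1=(1.2419)
step 10: x0=(-1.4748) x1=(1.2336)
step 11: x0=(-1.4673) x1=(1.2245)
step 12: x0=(-1.4589) x1=(1.2146)
step 13: x0=(-1.4494) x1=(1.2039)
step 14: x0=(-1.4389) x1=(1.1924)
step 15: x0=(-1.4273) x1=(1.1802)
step 16: x0=(-1.4148) x1=(1.1672)
step 17: x0=(-1.4014) x1=(1.1534)
step 18: x0=(-1.3869) x1=(1.1390)
step 19: x0=(-1.3715) x1=(1.1238)
step 20: x0=(-1.3552) x1=(1.1079)
step 21: x0=(-1.3380) x1=(1.0914)
step 22: x0=(-1.3199) x1=(1.0742)
step 23: x0=(-1.3010) x1=(1.0563)
step 24: x0=(-1.2812) x1=(1.0378)
step 25: x0=(-1.2606) x1=(1.0186)
step 26: x0=(-1.2392) x1=(0.9989)
step 27: x0=(-1.2171) x1=(0.9786)

2.1957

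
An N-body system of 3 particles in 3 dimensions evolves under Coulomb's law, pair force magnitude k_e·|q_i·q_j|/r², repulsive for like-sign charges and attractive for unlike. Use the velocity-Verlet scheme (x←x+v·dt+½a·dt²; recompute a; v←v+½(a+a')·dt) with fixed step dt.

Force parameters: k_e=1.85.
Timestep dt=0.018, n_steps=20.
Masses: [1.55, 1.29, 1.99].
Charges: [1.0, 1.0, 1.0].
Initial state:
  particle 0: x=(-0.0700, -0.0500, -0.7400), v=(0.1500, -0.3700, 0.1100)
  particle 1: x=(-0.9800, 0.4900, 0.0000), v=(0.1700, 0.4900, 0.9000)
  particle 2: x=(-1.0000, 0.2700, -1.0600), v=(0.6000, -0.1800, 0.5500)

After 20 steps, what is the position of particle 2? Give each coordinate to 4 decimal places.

step 0: x0=(-0.0700, -0.0500, -0.7400) x1=(-0.9800, 0.4900, 0.0000) x2=(-1.0000, 0.2700, -1.0600)
step 1: x0=(-0.0671, -0.0568, -0.7380) x1=(-0.9770, 0.4989, 0.0165) x2=(-0.9893, 0.2668, -1.0503)
step 2: x0=(-0.0636, -0.0637, -0.7361) x1=(-0.9743, 0.5080, 0.0335) x2=(-0.9789, 0.2636, -1.0409)
step 3: x0=(-0.0597, -0.0709, -0.7341) x1=(-0.9717, 0.5174, 0.0510) x2=(-0.9688, 0.2604, -1.0318)
step 4: x0=(-0.0553, -0.0783, -0.7322) x1=(-0.9692, 0.5269, 0.0691) x2=(-0.9589, 0.2573, -1.0231)
step 5: x0=(-0.0504, -0.0860, -0.7303) x1=(-0.9670, 0.5366, 0.0876) x2=(-0.9493, 0.2543, -1.0146)
step 6: x0=(-0.0450, -0.0938, -0.7284) x1=(-0.9649, 0.5465, 0.1067) x2=(-0.9399, 0.2512, -1.0065)
step 7: x0=(-0.0392, -0.1019, -0.7266) x1=(-0.9630, 0.5566, 0.1262) x2=(-0.9308, 0.2483, -0.9987)
step 8: x0=(-0.0329, -0.1102, -0.7247) x1=(-0.9612, 0.5669, 0.1462) x2=(-0.9220, 0.2453, -0.9912)
step 9: x0=(-0.0261, -0.1187, -0.7228) x1=(-0.9596, 0.5774, 0.1667) x2=(-0.9134, 0.2425, -0.9840)
step 10: x0=(-0.0188, -0.1275, -0.7210) x1=(-0.9582, 0.5881, 0.1876) x2=(-0.9051, 0.2396, -0.9770)
step 11: x0=(-0.0111, -0.1365, -0.7191) x1=(-0.9569, 0.5990, 0.2089) x2=(-0.8971, 0.2369, -0.9703)
step 12: x0=(-0.0029, -0.1457, -0.7172) x1=(-0.9557, 0.6101, 0.2307) x2=(-0.8893, 0.2342, -0.9639)
step 13: x0=(0.0057, -0.1552, -0.7154) x1=(-0.9547, 0.6214, 0.2528) x2=(-0.8818, 0.2315, -0.9578)
step 14: x0=(0.0147, -0.1648, -0.7136) x1=(-0.9538, 0.6328, 0.2753) x2=(-0.8746, 0.2289, -0.9519)
step 15: x0=(0.0242, -0.1747, -0.7117) x1=(-0.9530, 0.6444, 0.2982) x2=(-0.8676, 0.2264, -0.9462)
step 16: x0=(0.0342, -0.1849, -0.7099) x1=(-0.9524, 0.6562, 0.3215) x2=(-0.8608, 0.2239, -0.9408)
step 17: x0=(0.0445, -0.1952, -0.7080) x1=(-0.9518, 0.6682, 0.3451) x2=(-0.8544, 0.2215, -0.9356)
step 18: x0=(0.0552, -0.2058, -0.7062) x1=(-0.9514, 0.6803, 0.3691) x2=(-0.8481, 0.2192, -0.9306)
step 19: x0=(0.0664, -0.2166, -0.7044) x1=(-0.9511, 0.6926, 0.3934) x2=(-0.8421, 0.2169, -0.9258)
step 20: x0=(0.0780, -0.2276, -0.7025) x1=(-0.9509, 0.7051, 0.4180) x2=(-0.8363, 0.2147, -0.9213)

(-0.8363, 0.2147, -0.9213)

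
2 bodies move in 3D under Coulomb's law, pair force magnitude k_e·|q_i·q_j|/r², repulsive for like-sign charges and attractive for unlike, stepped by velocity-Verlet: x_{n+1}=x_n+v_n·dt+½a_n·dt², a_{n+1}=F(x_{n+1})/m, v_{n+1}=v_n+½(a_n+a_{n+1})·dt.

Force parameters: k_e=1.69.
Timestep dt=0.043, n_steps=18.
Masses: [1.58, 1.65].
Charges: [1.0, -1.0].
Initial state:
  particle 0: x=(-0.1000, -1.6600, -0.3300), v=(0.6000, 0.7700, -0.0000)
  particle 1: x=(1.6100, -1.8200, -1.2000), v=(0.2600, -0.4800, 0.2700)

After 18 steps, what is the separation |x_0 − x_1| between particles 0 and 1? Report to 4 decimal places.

1.7815

step 0: x0=(-0.1000, -1.6600, -0.3300) x1=(1.6100, -1.8200, -1.2000)
step 1: x0=(-0.0740, -1.6269, -0.3301) x1=(1.6210, -1.8406, -1.1883)
step 2: x0=(-0.0474, -1.5939, -0.3305) x1=(1.6314, -1.8612, -1.1763)
step 3: x0=(-0.0204, -1.5609, -0.3311) x1=(1.6415, -1.8817, -1.1641)
step 4: x0=(0.0070, -1.5281, -0.3319) x1=(1.6510, -1.9021, -1.1517)
step 5: x0=(0.0350, -1.4953, -0.3330) x1=(1.6601, -1.9224, -1.1390)
step 6: x0=(0.0635, -1.4627, -0.3344) x1=(1.6687, -1.9425, -1.1261)
step 7: x0=(0.0925, -1.4303, -0.3360) x1=(1.6769, -1.9625, -1.1130)
step 8: x0=(0.1220, -1.3980, -0.3378) x1=(1.6845, -1.9824, -1.0996)
step 9: x0=(0.1520, -1.3659, -0.3399) x1=(1.6917, -2.0021, -1.0860)
step 10: x0=(0.1824, -1.3340, -0.3422) x1=(1.6984, -2.0216, -1.0722)
step 11: x0=(0.2134, -1.3023, -0.3448) x1=(1.7046, -2.0408, -1.0581)
step 12: x0=(0.2449, -1.2708, -0.3476) x1=(1.7104, -2.0599, -1.0438)
step 13: x0=(0.2769, -1.2397, -0.3506) x1=(1.7156, -2.0786, -1.0293)
step 14: x0=(0.3093, -1.2088, -0.3539) x1=(1.7204, -2.0971, -1.0146)
step 15: x0=(0.3423, -1.1782, -0.3574) x1=(1.7248, -2.1153, -0.9996)
step 16: x0=(0.3757, -1.1480, -0.3611) x1=(1.7287, -2.1332, -0.9845)
step 17: x0=(0.4096, -1.1181, -0.3650) x1=(1.7321, -2.1508, -0.9691)
step 18: x0=(0.4439, -1.0885, -0.3692) x1=(1.7351, -2.1680, -0.9535)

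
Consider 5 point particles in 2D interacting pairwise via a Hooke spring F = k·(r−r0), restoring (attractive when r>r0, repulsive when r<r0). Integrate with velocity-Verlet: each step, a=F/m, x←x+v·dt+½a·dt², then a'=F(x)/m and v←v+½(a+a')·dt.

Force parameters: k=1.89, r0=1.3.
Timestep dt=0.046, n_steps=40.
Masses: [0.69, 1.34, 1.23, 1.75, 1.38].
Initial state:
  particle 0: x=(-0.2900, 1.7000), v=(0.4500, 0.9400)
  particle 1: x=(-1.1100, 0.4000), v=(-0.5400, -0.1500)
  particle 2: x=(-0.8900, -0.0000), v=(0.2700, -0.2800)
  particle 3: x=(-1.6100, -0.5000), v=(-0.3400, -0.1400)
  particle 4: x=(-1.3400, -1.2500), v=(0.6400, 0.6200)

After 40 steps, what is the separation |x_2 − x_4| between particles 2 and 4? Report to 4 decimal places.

0.7812

step 0: x0=(-0.2900, 1.7000) x1=(-1.1100, 0.4000) x2=(-0.8900, -0.0000) x3=(-1.6100, -0.5000) x4=(-1.3400, -1.2500)
step 1: x0=(-0.2738, 1.7331) x1=(-1.1351, 0.3943) x2=(-0.8761, -0.0130) x3=(-1.6256, -0.5052) x4=(-1.3093, -1.2191)
step 2: x0=(-0.2670, 1.7453) x1=(-1.1608, 0.3912) x2=(-0.8591, -0.0257) x3=(-1.6413, -0.5078) x4=(-1.2762, -1.1837)
step 3: x0=(-0.2698, 1.7364) x1=(-1.1870, 0.3907) x2=(-0.8388, -0.0379) x3=(-1.6569, -0.5078) x4=(-1.2407, -1.1441)
step 4: x0=(-0.2819, 1.7066) x1=(-1.2137, 0.3927) x2=(-0.8154, -0.0493) x3=(-1.6727, -0.5051) x4=(-1.2028, -1.1007)
step 5: x0=(-0.3029, 1.6568) x1=(-1.2408, 0.3973) x2=(-0.7887, -0.0597) x3=(-1.6886, -0.4998) x4=(-1.1626, -1.0539)
step 6: x0=(-0.3324, 1.5884) x1=(-1.2685, 0.4043) x2=(-0.7590, -0.0689) x3=(-1.7046, -0.4921) x4=(-1.1203, -1.0042)
step 7: x0=(-0.3693, 1.5031) x1=(-1.2966, 0.4135) x2=(-0.7263, -0.0769) x3=(-1.7210, -0.4823) x4=(-1.0760, -0.9520)
step 8: x0=(-0.4128, 1.4031) x1=(-1.3253, 0.4246) x2=(-0.6910, -0.0838) x3=(-1.7376, -0.4705) x4=(-1.0299, -0.8979)
step 9: x0=(-0.4616, 1.2911) x1=(-1.3546, 0.4374) x2=(-0.6532, -0.0894) x3=(-1.7545, -0.4571) x4=(-0.9823, -0.8424)
step 10: x0=(-0.5145, 1.1696) x1=(-1.3846, 0.4516) x2=(-0.6132, -0.0941) x3=(-1.7717, -0.4424) x4=(-0.9336, -0.7862)
step 11: x0=(-0.5700, 1.0416) x1=(-1.4155, 0.4669) x2=(-0.5713, -0.0978) x3=(-1.7893, -0.4267) x4=(-0.8840, -0.7298)
step 12: x0=(-0.6270, 0.9098) x1=(-1.4474, 0.4831) x2=(-0.5277, -0.1008) x3=(-1.8070, -0.4105) x4=(-0.8341, -0.6738)
step 13: x0=(-0.6843, 0.7770) x1=(-1.4805, 0.5000) x2=(-0.4824, -0.1032) x3=(-1.8249, -0.3940) x4=(-0.7841, -0.6188)
step 14: x0=(-0.7410, 0.6453) x1=(-1.5147, 0.5177) x2=(-0.4355, -0.1052) x3=(-1.8430, -0.3775) x4=(-0.7345, -0.5654)
step 15: x0=(-0.7966, 0.5164) x1=(-1.5502, 0.5360) x2=(-0.3870, -0.1068) x3=(-1.8611, -0.3614) x4=(-0.6856, -0.5140)
step 16: x0=(-0.8514, 0.3914) x1=(-1.5868, 0.5552) x2=(-0.3367, -0.1078) x3=(-1.8791, -0.3457) x4=(-0.6378, -0.4652)
step 17: x0=(-0.9060, 0.2705) x1=(-1.6242, 0.5753) x2=(-0.2844, -0.1081) x3=(-1.8969, -0.3308) x4=(-0.5912, -0.4192)
step 18: x0=(-0.9612, 0.1534) x1=(-1.6619, 0.5966) x2=(-0.2302, -0.1072) x3=(-1.9145, -0.3167) x4=(-0.5461, -0.3762)
step 19: x0=(-1.0179, 0.0394) x1=(-1.6993, 0.6188) x2=(-0.1744, -0.1047) x3=(-1.9317, -0.3035) x4=(-0.5024, -0.3359)
step 20: x0=(-1.0768, -0.0728) x1=(-1.7357, 0.6419) x2=(-0.1174, -0.1005) x3=(-1.9485, -0.2913) x4=(-0.4602, -0.2978)
step 21: x0=(-1.1376, -0.1845) x1=(-1.7707, 0.6657) x2=(-0.0599, -0.0943) x3=(-1.9647, -0.2799) x4=(-0.4197, -0.2612)
step 22: x0=(-1.1994, -0.2968) x1=(-1.8034, 0.6897) x2=(-0.0028, -0.0862) x3=(-1.9801, -0.2692) x4=(-0.3815, -0.2252)
step 23: x0=(-1.2611, -0.4102) x1=(-1.8334, 0.7136) x2=(0.0532, -0.0765) x3=(-1.9946, -0.2591) x4=(-0.3461, -0.1895)
step 24: x0=(-1.3213, -0.5249) x1=(-1.8601, 0.7371) x2=(0.1071, -0.0653) x3=(-2.0080, -0.2492) x4=(-0.3142, -0.1536)
step 25: x0=(-1.3787, -0.6405) x1=(-1.8831, 0.7595) x2=(0.1580, -0.0529) x3=(-2.0198, -0.2393) x4=(-0.2866, -0.1174)
step 26: x0=(-1.4324, -0.7562) x1=(-1.9019, 0.7806) x2=(0.2049, -0.0398) x3=(-2.0298, -0.2292) x4=(-0.2638, -0.0808)
step 27: x0=(-1.4816, -0.8709) x1=(-1.9163, 0.7998) x2=(0.2472, -0.0261) x3=(-2.0375, -0.2187) x4=(-0.2463, -0.0438)
step 28: x0=(-1.5257, -0.9830) x1=(-1.9258, 0.8167) x2=(0.2840, -0.0123) x3=(-2.0425, -0.2077) x4=(-0.2345, -0.0066)
step 29: x0=(-1.5639, -1.0906) x1=(-1.9304, 0.8310) x2=(0.3145, 0.0012) x3=(-2.0446, -0.1963) x4=(-0.2287, 0.0306)
step 30: x0=(-1.5957, -1.1917) x1=(-1.9299, 0.8423) x2=(0.3383, 0.0141) x3=(-2.0433, -0.1846) x4=(-0.2291, 0.0677)
step 31: x0=(-1.6205, -1.2843) x1=(-1.9243, 0.8503) x2=(0.3548, 0.0260) x3=(-2.0387, -0.1727) x4=(-0.2358, 0.1043)
step 32: x0=(-1.6380, -1.3664) x1=(-1.9136, 0.8548) x2=(0.3636, 0.0367) x3=(-2.0305, -0.1608) x4=(-0.2489, 0.1402)
step 33: x0=(-1.6476, -1.4364) x1=(-1.8979, 0.8556) x2=(0.3646, 0.0458) x3=(-2.0187, -0.1491) x4=(-0.2682, 0.1752)
step 34: x0=(-1.6493, -1.4926) x1=(-1.8773, 0.8526) x2=(0.3577, 0.0530) x3=(-2.0035, -0.1377) x4=(-0.2935, 0.2091)
step 35: x0=(-1.6429, -1.5338) x1=(-1.8523, 0.8458) x2=(0.3427, 0.0583) x3=(-1.9848, -0.1268) x4=(-0.3245, 0.2416)
step 36: x0=(-1.6285, -1.5591) x1=(-1.8229, 0.8353) x2=(0.3201, 0.0613) x3=(-1.9629, -0.1166) x4=(-0.3609, 0.2725)
step 37: x0=(-1.6063, -1.5681) x1=(-1.7897, 0.8212) x2=(0.2899, 0.0621) x3=(-1.9380, -0.1071) x4=(-0.4021, 0.3018)
step 38: x0=(-1.5766, -1.5605) x1=(-1.7529, 0.8039) x2=(0.2527, 0.0605) x3=(-1.9104, -0.0986) x4=(-0.4476, 0.3293)
step 39: x0=(-1.5400, -1.5368) x1=(-1.7131, 0.7835) x2=(0.2091, 0.0565) x3=(-1.8803, -0.0911) x4=(-0.4968, 0.3551)
step 40: x0=(-1.4971, -1.4975) x1=(-1.6708, 0.7604) x2=(0.1596, 0.0502) x3=(-1.8482, -0.0847) x4=(-0.5490, 0.3791)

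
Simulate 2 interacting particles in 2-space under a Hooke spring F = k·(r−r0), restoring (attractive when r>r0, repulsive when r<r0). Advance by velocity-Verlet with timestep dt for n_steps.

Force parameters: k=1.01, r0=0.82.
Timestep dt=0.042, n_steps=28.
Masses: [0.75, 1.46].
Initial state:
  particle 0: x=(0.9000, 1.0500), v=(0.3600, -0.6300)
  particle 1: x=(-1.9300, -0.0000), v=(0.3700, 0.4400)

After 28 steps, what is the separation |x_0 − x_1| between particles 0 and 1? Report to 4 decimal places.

step 0: x0=(0.9000, 1.0500) x1=(-1.9300, -0.0000)
step 1: x0=(0.9127, 1.0226) x1=(-1.9132, 0.0189)
step 2: x0=(0.9205, 0.9935) x1=(-1.8939, 0.0388)
step 3: x0=(0.9234, 0.9628) x1=(-1.8721, 0.0595)
step 4: x0=(0.9216, 0.9305) x1=(-1.8479, 0.0809)
step 5: x0=(0.9150, 0.8968) x1=(-1.8212, 0.1032)
step 6: x0=(0.9039, 0.8617) x1=(-1.7921, 0.1261)
step 7: x0=(0.8882, 0.8254) x1=(-1.7608, 0.1496)
step 8: x0=(0.8680, 0.7879) x1=(-1.7271, 0.1737)
step 9: x0=(0.8437, 0.7495) x1=(-1.6913, 0.1984)
step 10: x0=(0.8152, 0.7101) x1=(-1.6533, 0.2235)
step 11: x0=(0.7827, 0.6700) x1=(-1.6134, 0.2490)
step 12: x0=(0.7465, 0.6292) x1=(-1.5715, 0.2748)
step 13: x0=(0.7067, 0.5879) x1=(-1.5277, 0.3009)
step 14: x0=(0.6635, 0.5461) x1=(-1.4822, 0.3273)
step 15: x0=(0.6172, 0.5040) x1=(-1.4351, 0.3538)
step 16: x0=(0.5679, 0.4617) x1=(-1.3865, 0.3804)
step 17: x0=(0.5159, 0.4193) x1=(-1.3365, 0.4071)
step 18: x0=(0.4615, 0.3769) x1=(-1.2852, 0.4338)
step 19: x0=(0.4049, 0.3345) x1=(-1.2328, 0.4604)
step 20: x0=(0.3463, 0.2923) x1=(-1.1794, 0.4870)
step 21: x0=(0.2860, 0.2503) x1=(-1.1252, 0.5134)
step 22: x0=(0.2243, 0.2086) x1=(-1.0702, 0.5398)
step 23: x0=(0.1615, 0.1672) x1=(-1.0145, 0.5659)
step 24: x0=(0.0976, 0.1261) x1=(-0.9584, 0.5919)
step 25: x0=(0.0331, 0.0853) x1=(-0.9020, 0.6178)
step 26: x0=(-0.0320, 0.0448) x1=(-0.8452, 0.6434)
step 27: x0=(-0.0975, 0.0046) x1=(-0.7883, 0.6690)
step 28: x0=(-0.1632, -0.0354) x1=(-0.7312, 0.6944)

0.9248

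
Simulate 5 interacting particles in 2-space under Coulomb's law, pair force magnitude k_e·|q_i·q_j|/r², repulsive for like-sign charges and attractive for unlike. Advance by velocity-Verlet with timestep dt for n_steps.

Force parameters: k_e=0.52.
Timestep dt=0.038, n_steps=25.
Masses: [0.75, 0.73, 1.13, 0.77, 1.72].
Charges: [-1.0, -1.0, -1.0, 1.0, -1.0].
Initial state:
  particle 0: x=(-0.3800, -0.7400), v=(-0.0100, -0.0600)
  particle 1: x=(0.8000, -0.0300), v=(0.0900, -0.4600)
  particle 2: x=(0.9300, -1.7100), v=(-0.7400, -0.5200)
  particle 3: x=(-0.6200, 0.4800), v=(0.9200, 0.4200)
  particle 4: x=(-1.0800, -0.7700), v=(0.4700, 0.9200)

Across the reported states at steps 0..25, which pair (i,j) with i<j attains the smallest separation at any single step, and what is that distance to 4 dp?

step 0: x0=(-0.3800, -0.7400) x1=(0.8000, -0.0300) x2=(0.9300, -1.7100) x3=(-0.6200, 0.4800) x4=(-1.0800, -0.7700)
step 1: x0=(-0.3798, -0.7419) x1=(0.8035, -0.0470) x2=(0.9020, -1.7299) x3=(-0.5848, 0.4953) x4=(-1.0626, -0.7349)
step 2: x0=(-0.3783, -0.7433) x1=(0.8073, -0.0632) x2=(0.8743, -1.7503) x3=(-0.5493, 0.5091) x4=(-1.0463, -0.6996)
step 3: x0=(-0.3755, -0.7442) x1=(0.8114, -0.0784) x2=(0.8469, -1.7710) x3=(-0.5134, 0.5216) x4=(-1.0310, -0.6640)
step 4: x0=(-0.3712, -0.7448) x1=(0.8158, -0.0927) x2=(0.8198, -1.7920) x3=(-0.4772, 0.5326) x4=(-1.0168, -0.6281)
step 5: x0=(-0.3654, -0.7452) x1=(0.8205, -0.1061) x2=(0.7929, -1.8135) x3=(-0.4406, 0.5421) x4=(-1.0037, -0.5916)
step 6: x0=(-0.3582, -0.7456) x1=(0.8255, -0.1186) x2=(0.7663, -1.8354) x3=(-0.4039, 0.5502) x4=(-0.9916, -0.5547)
step 7: x0=(-0.3496, -0.7460) x1=(0.8309, -0.1301) x2=(0.7400, -1.8577) x3=(-0.3669, 0.5567) x4=(-0.9806, -0.5172)
step 8: x0=(-0.3398, -0.7465) x1=(0.8366, -0.1407) x2=(0.7139, -1.8804) x3=(-0.3297, 0.5618) x4=(-0.9705, -0.4792)
step 9: x0=(-0.3287, -0.7472) x1=(0.8427, -0.1504) x2=(0.6881, -1.9036) x3=(-0.2923, 0.5653) x4=(-0.9614, -0.4404)
step 10: x0=(-0.3166, -0.7481) x1=(0.8492, -0.1590) x2=(0.6625, -1.9271) x3=(-0.2548, 0.5673) x4=(-0.9530, -0.4010)
step 11: x0=(-0.3036, -0.7494) x1=(0.8560, -0.1668) x2=(0.6371, -1.9512) x3=(-0.2173, 0.5678) x4=(-0.9454, -0.3609)
step 12: x0=(-0.2898, -0.7509) x1=(0.8633, -0.1735) x2=(0.6119, -1.9756) x3=(-0.1797, 0.5667) x4=(-0.9385, -0.3201)
step 13: x0=(-0.2755, -0.7527) x1=(0.8710, -0.1793) x2=(0.5870, -2.0005) x3=(-0.1420, 0.5640) x4=(-0.9321, -0.2786)
step 14: x0=(-0.2606, -0.7547) x1=(0.8790, -0.1841) x2=(0.5622, -2.0258) x3=(-0.1044, 0.5597) x4=(-0.9263, -0.2365)
step 15: x0=(-0.2453, -0.7569) x1=(0.8875, -0.1879) x2=(0.5376, -2.0515) x3=(-0.0669, 0.5538) x4=(-0.9208, -0.1936)
step 16: x0=(-0.2297, -0.7593) x1=(0.8963, -0.1907) x2=(0.5132, -2.0777) x3=(-0.0294, 0.5464) x4=(-0.9158, -0.1502)
step 17: x0=(-0.2139, -0.7618) x1=(0.9055, -0.1925) x2=(0.4889, -2.1043) x3=(0.0079, 0.5373) x4=(-0.9110, -0.1061)
step 18: x0=(-0.1981, -0.7644) x1=(0.9150, -0.1933) x2=(0.4648, -2.1313) x3=(0.0451, 0.5267) x4=(-0.9065, -0.0614)
step 19: x0=(-0.1821, -0.7670) x1=(0.9249, -0.1930) x2=(0.4408, -2.1588) x3=(0.0822, 0.5144) x4=(-0.9021, -0.0161)
step 20: x0=(-0.1661, -0.7697) x1=(0.9351, -0.1917) x2=(0.4169, -2.1866) x3=(0.1191, 0.5006) x4=(-0.8979, 0.0297)
step 21: x0=(-0.1502, -0.7722) x1=(0.9455, -0.1893) x2=(0.3931, -2.2149) x3=(0.1558, 0.4852) x4=(-0.8938, 0.0759)
step 22: x0=(-0.1343, -0.7748) x1=(0.9562, -0.1857) x2=(0.3695, -2.2436) x3=(0.1924, 0.4683) x4=(-0.8898, 0.1227)
step 23: x0=(-0.1185, -0.7772) x1=(0.9670, -0.1810) x2=(0.3459, -2.2726) x3=(0.2288, 0.4498) x4=(-0.8857, 0.1698)
step 24: x0=(-0.1028, -0.7794) x1=(0.9779, -0.1751) x2=(0.3224, -2.3021) x3=(0.2652, 0.4297) x4=(-0.8817, 0.2173)
step 25: x0=(-0.0873, -0.7815) x1=(0.9889, -0.1680) x2=(0.2990, -2.3319) x3=(0.3015, 0.4081) x4=(-0.8777, 0.2652)

pair (0,4), distance 0.6561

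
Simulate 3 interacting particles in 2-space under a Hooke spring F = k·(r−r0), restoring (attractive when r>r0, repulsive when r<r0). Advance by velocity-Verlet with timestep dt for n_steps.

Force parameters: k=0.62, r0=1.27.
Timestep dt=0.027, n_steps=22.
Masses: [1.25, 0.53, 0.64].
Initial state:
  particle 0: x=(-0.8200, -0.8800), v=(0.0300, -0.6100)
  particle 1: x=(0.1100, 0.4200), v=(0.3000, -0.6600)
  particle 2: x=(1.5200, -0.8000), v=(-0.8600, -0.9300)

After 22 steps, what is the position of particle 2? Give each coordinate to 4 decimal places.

(0.8155, -1.3022)

step 0: x0=(-0.8200, -0.8800) x1=(0.1100, 0.4200) x2=(1.5200, -0.8000)
step 1: x0=(-0.8190, -0.8964) x1=(0.1182, 0.4019) x2=(1.4962, -0.8250)
step 2: x0=(-0.8175, -0.9127) x1=(0.1266, 0.3832) x2=(1.4714, -0.8497)
step 3: x0=(-0.8155, -0.9289) x1=(0.1352, 0.3640) x2=(1.4456, -0.8742)
step 4: x0=(-0.8132, -0.9450) x1=(0.1440, 0.3443) x2=(1.4189, -0.8985)
step 5: x0=(-0.8104, -0.9610) x1=(0.1529, 0.3240) x2=(1.3911, -0.9225)
step 6: x0=(-0.8072, -0.9769) x1=(0.1619, 0.3032) x2=(1.3625, -0.9463)
step 7: x0=(-0.8036, -0.9927) x1=(0.1710, 0.2819) x2=(1.3330, -0.9698)
step 8: x0=(-0.7997, -1.0084) x1=(0.1802, 0.2601) x2=(1.3027, -0.9932)
step 9: x0=(-0.7953, -1.0239) x1=(0.1894, 0.2378) x2=(1.2716, -1.0163)
step 10: x0=(-0.7906, -1.0394) x1=(0.1987, 0.2150) x2=(1.2398, -1.0392)
step 11: x0=(-0.7856, -1.0548) x1=(0.2081, 0.1918) x2=(1.2073, -1.0619)
step 12: x0=(-0.7802, -1.0701) x1=(0.2174, 0.1681) x2=(1.1741, -1.0845)
step 13: x0=(-0.7745, -1.0854) x1=(0.2267, 0.1440) x2=(1.1403, -1.1068)
step 14: x0=(-0.7684, -1.1005) x1=(0.2360, 0.1195) x2=(1.1059, -1.1290)
step 15: x0=(-0.7621, -1.1155) x1=(0.2452, 0.0946) x2=(1.0710, -1.1511)
step 16: x0=(-0.7556, -1.1305) x1=(0.2544, 0.0694) x2=(1.0357, -1.1730)
step 17: x0=(-0.7487, -1.1454) x1=(0.2635, 0.0438) x2=(0.9998, -1.1947)
step 18: x0=(-0.7416, -1.1602) x1=(0.2725, 0.0180) x2=(0.9636, -1.2164)
step 19: x0=(-0.7343, -1.1750) x1=(0.2815, -0.0082) x2=(0.9270, -1.2380)
step 20: x0=(-0.7268, -1.1896) x1=(0.2903, -0.0346) x2=(0.8901, -1.2595)
step 21: x0=(-0.7191, -1.2042) x1=(0.2990, -0.0613) x2=(0.8529, -1.2809)
step 22: x0=(-0.7112, -1.2188) x1=(0.3075, -0.0882) x2=(0.8155, -1.3022)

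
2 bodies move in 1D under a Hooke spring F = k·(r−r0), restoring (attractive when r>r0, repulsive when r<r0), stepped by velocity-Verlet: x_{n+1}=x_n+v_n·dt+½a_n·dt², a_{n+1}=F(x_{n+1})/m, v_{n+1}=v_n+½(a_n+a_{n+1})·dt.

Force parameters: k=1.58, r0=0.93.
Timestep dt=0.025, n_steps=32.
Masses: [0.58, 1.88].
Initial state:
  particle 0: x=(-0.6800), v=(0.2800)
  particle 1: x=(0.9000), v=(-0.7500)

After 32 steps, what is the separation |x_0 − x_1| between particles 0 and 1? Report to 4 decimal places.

0.4244

step 0: x0=(-0.6800) x1=(0.9000)
step 1: x0=(-0.6724) x1=(0.8811)
step 2: x0=(-0.6638) x1=(0.8618)
step 3: x0=(-0.6542) x1=(0.8423)
step 4: x0=(-0.6436) x1=(0.8224)
step 5: x0=(-0.6321) x1=(0.8023)
step 6: x0=(-0.6197) x1=(0.7819)
step 7: x0=(-0.6066) x1=(0.7612)
step 8: x0=(-0.5927) x1=(0.7403)
step 9: x0=(-0.5781) x1=(0.7192)
step 10: x0=(-0.5628) x1=(0.6979)
step 11: x0=(-0.5470) x1=(0.6765)
step 12: x0=(-0.5308) x1=(0.6549)
step 13: x0=(-0.5140) x1=(0.6331)
step 14: x0=(-0.4969) x1=(0.6113)
step 15: x0=(-0.4795) x1=(0.5893)
step 16: x0=(-0.4619) x1=(0.5673)
step 17: x0=(-0.4441) x1=(0.5452)
step 18: x0=(-0.4262) x1=(0.5231)
step 19: x0=(-0.4083) x1=(0.5010)
step 20: x0=(-0.3904) x1=(0.4788)
step 21: x0=(-0.3726) x1=(0.4568)
step 22: x0=(-0.3550) x1=(0.4347)
step 23: x0=(-0.3376) x1=(0.4128)
step 24: x0=(-0.3205) x1=(0.3909)
step 25: x0=(-0.3038) x1=(0.3692)
step 26: x0=(-0.2875) x1=(0.3476)
step 27: x0=(-0.2717) x1=(0.3261)
step 28: x0=(-0.2565) x1=(0.3048)
step 29: x0=(-0.2420) x1=(0.2837)
step 30: x0=(-0.2281) x1=(0.2629)
step 31: x0=(-0.2149) x1=(0.2422)
step 32: x0=(-0.2026) x1=(0.2218)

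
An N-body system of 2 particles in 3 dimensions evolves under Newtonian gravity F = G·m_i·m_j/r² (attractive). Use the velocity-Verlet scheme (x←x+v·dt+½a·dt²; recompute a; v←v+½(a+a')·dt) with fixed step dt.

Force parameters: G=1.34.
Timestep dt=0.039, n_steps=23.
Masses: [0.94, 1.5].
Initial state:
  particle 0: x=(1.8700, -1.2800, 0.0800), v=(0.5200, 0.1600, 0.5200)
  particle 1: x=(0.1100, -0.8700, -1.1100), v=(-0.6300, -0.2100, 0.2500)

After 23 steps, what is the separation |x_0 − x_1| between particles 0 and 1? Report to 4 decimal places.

step 0: x0=(1.8700, -1.2800, 0.0800) x1=(0.1100, -0.8700, -1.1100)
step 1: x0=(1.8900, -1.2737, 0.1001) x1=(0.0856, -0.8782, -1.1001)
step 2: x0=(1.9095, -1.2673, 0.1199) x1=(0.0615, -0.8865, -1.0901)
step 3: x0=(1.9285, -1.2608, 0.1393) x1=(0.0378, -0.8949, -1.0798)
step 4: x0=(1.9470, -1.2542, 0.1584) x1=(0.0143, -0.9033, -1.0693)
step 5: x0=(1.9651, -1.2475, 0.1772) x1=(-0.0089, -0.9118, -1.0586)
step 6: x0=(1.9826, -1.2407, 0.1957) x1=(-0.0317, -0.9203, -1.0478)
step 7: x0=(1.9997, -1.2338, 0.2140) x1=(-0.0543, -0.9289, -1.0367)
step 8: x0=(2.0164, -1.2269, 0.2320) x1=(-0.0766, -0.9375, -1.0256)
step 9: x0=(2.0327, -1.2199, 0.2497) x1=(-0.0987, -0.9462, -1.0142)
step 10: x0=(2.0485, -1.2129, 0.2671) x1=(-0.1205, -0.9548, -1.0027)
step 11: x0=(2.0639, -1.2058, 0.2844) x1=(-0.1420, -0.9636, -0.9910)
step 12: x0=(2.0789, -1.1987, 0.3014) x1=(-0.1633, -0.9723, -0.9792)
step 13: x0=(2.0935, -1.1915, 0.3181) x1=(-0.1843, -0.9811, -0.9673)
step 14: x0=(2.1078, -1.1843, 0.3347) x1=(-0.2051, -0.9899, -0.9552)
step 15: x0=(2.1216, -1.1771, 0.3510) x1=(-0.2256, -0.9987, -0.9430)
step 16: x0=(2.1351, -1.1699, 0.3672) x1=(-0.2459, -1.0075, -0.9306)
step 17: x0=(2.1482, -1.1626, 0.3831) x1=(-0.2660, -1.0163, -0.9181)
step 18: x0=(2.1610, -1.1553, 0.3988) x1=(-0.2859, -1.0252, -0.9055)
step 19: x0=(2.1734, -1.1480, 0.4144) x1=(-0.3055, -1.0341, -0.8928)
step 20: x0=(2.1855, -1.1406, 0.4298) x1=(-0.3249, -1.0429, -0.8800)
step 21: x0=(2.1972, -1.1333, 0.4450) x1=(-0.3441, -1.0518, -0.8671)
step 22: x0=(2.2086, -1.1259, 0.4600) x1=(-0.3632, -1.0607, -0.8540)
step 23: x0=(2.2197, -1.1185, 0.4749) x1=(-0.3820, -1.0696, -0.8409)

2.9159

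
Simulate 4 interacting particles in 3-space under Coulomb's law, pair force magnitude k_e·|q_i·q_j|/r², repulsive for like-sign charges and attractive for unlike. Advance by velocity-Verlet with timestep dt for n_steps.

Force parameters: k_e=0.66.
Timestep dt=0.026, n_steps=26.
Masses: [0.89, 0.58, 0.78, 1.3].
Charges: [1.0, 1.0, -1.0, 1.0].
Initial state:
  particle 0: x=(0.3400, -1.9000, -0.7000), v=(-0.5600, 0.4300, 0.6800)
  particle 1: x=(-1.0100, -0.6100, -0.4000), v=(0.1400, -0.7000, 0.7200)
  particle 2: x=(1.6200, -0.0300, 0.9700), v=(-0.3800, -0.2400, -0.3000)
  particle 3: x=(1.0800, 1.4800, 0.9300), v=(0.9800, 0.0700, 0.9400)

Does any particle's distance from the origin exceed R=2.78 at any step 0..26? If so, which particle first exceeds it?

step 0: x0=(0.3400, -1.9000, -0.7000) x1=(-1.0100, -0.6100, -0.4000) x2=(1.6200, -0.0300, 0.9700) x3=(1.0800, 1.4800, 0.9300)
step 1: x0=(0.3255, -1.8889, -0.6823) x1=(-1.0064, -0.6281, -0.3813) x2=(1.6100, -0.0362, 0.9622) x3=(1.1055, 1.4818, 0.9545)
step 2: x0=(0.3111, -1.8778, -0.6646) x1=(-1.0030, -0.6462, -0.3625) x2=(1.5999, -0.0422, 0.9543) x3=(1.1311, 1.4835, 0.9789)
step 3: x0=(0.2969, -1.8668, -0.6470) x1=(-0.9997, -0.6641, -0.3436) x2=(1.5896, -0.0480, 0.9463) x3=(1.1567, 1.4851, 1.0034)
step 4: x0=(0.2828, -1.8560, -0.6293) x1=(-0.9965, -0.6818, -0.3248) x2=(1.5792, -0.0538, 0.9382) x3=(1.1825, 1.4866, 1.0279)
step 5: x0=(0.2688, -1.8452, -0.6116) x1=(-0.9935, -0.6994, -0.3058) x2=(1.5686, -0.0593, 0.9301) x3=(1.2082, 1.4880, 1.0525)
step 6: x0=(0.2550, -1.8345, -0.5939) x1=(-0.9906, -0.7169, -0.2868) x2=(1.5579, -0.0647, 0.9220) x3=(1.2340, 1.4893, 1.0770)
step 7: x0=(0.2413, -1.8239, -0.5763) x1=(-0.9879, -0.7342, -0.2678) x2=(1.5470, -0.0700, 0.9137) x3=(1.2599, 1.4906, 1.1016)
step 8: x0=(0.2278, -1.8134, -0.5586) x1=(-0.9853, -0.7514, -0.2486) x2=(1.5360, -0.0751, 0.9055) x3=(1.2859, 1.4917, 1.1261)
step 9: x0=(0.2145, -1.8030, -0.5410) x1=(-0.9830, -0.7684, -0.2295) x2=(1.5248, -0.0800, 0.8972) x3=(1.3118, 1.4928, 1.1507)
step 10: x0=(0.2013, -1.7927, -0.5233) x1=(-0.9807, -0.7852, -0.2102) x2=(1.5136, -0.0849, 0.8888) x3=(1.3378, 1.4937, 1.1752)
step 11: x0=(0.1883, -1.7826, -0.5057) x1=(-0.9787, -0.8019, -0.1909) x2=(1.5021, -0.0895, 0.8804) x3=(1.3639, 1.4946, 1.1998)
step 12: x0=(0.1755, -1.7725, -0.4881) x1=(-0.9769, -0.8183, -0.1715) x2=(1.4906, -0.0941, 0.8720) x3=(1.3900, 1.4954, 1.2244)
step 13: x0=(0.1629, -1.7625, -0.4705) x1=(-0.9753, -0.8346, -0.1520) x2=(1.4789, -0.0985, 0.8636) x3=(1.4161, 1.4961, 1.2489)
step 14: x0=(0.1505, -1.7527, -0.4530) x1=(-0.9738, -0.8506, -0.1324) x2=(1.4671, -0.1028, 0.8551) x3=(1.4423, 1.4967, 1.2734)
step 15: x0=(0.1383, -1.7429, -0.4354) x1=(-0.9726, -0.8665, -0.1127) x2=(1.4552, -0.1069, 0.8466) x3=(1.4684, 1.4972, 1.2980)
step 16: x0=(0.1263, -1.7333, -0.4179) x1=(-0.9716, -0.8821, -0.0930) x2=(1.4431, -0.1110, 0.8381) x3=(1.4946, 1.4976, 1.3225)
step 17: x0=(0.1145, -1.7238, -0.4004) x1=(-0.9709, -0.8976, -0.0731) x2=(1.4310, -0.1149, 0.8296) x3=(1.5209, 1.4980, 1.3470)
step 18: x0=(0.1030, -1.7144, -0.3829) x1=(-0.9704, -0.9128, -0.0531) x2=(1.4187, -0.1188, 0.8210) x3=(1.5471, 1.4983, 1.3714)
step 19: x0=(0.0917, -1.7051, -0.3655) x1=(-0.9701, -0.9277, -0.0330) x2=(1.4063, -0.1225, 0.8125) x3=(1.5734, 1.4985, 1.3959)
step 20: x0=(0.0806, -1.6960, -0.3481) x1=(-0.9701, -0.9425, -0.0128) x2=(1.3938, -0.1262, 0.8039) x3=(1.5996, 1.4986, 1.4203)
step 21: x0=(0.0699, -1.6870, -0.3307) x1=(-0.9704, -0.9570, 0.0075) x2=(1.3812, -0.1298, 0.7953) x3=(1.6259, 1.4986, 1.4447)
step 22: x0=(0.0593, -1.6781, -0.3134) x1=(-0.9709, -0.9712, 0.0279) x2=(1.3685, -0.1333, 0.7867) x3=(1.6522, 1.4986, 1.4691)
step 23: x0=(0.0491, -1.6693, -0.2961) x1=(-0.9718, -0.9852, 0.0485) x2=(1.3557, -0.1368, 0.7781) x3=(1.6785, 1.4985, 1.4935)
step 24: x0=(0.0391, -1.6606, -0.2789) x1=(-0.9730, -0.9989, 0.0693) x2=(1.3428, -0.1402, 0.7695) x3=(1.7048, 1.4984, 1.5179)
step 25: x0=(0.0295, -1.6521, -0.2618) x1=(-0.9745, -1.0123, 0.0901) x2=(1.3297, -0.1435, 0.7609) x3=(1.7311, 1.4982, 1.5422)
step 26: x0=(0.0201, -1.6437, -0.2447) x1=(-0.9763, -1.0255, 0.1112) x2=(1.3166, -0.1468, 0.7522) x3=(1.7574, 1.4979, 1.5665)

yes, particle 3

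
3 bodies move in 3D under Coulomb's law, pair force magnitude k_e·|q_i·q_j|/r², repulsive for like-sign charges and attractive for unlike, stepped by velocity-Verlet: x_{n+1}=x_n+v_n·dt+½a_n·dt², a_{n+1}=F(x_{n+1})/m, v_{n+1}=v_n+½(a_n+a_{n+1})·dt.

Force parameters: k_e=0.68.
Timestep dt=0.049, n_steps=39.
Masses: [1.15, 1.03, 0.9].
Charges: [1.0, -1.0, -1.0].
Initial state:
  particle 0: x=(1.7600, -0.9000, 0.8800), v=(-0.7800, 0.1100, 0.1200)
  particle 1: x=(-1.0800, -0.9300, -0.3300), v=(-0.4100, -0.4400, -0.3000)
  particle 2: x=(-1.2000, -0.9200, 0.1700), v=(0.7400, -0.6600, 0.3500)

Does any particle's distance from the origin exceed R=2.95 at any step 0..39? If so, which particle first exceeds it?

step 0: x0=(1.7600, -0.9000, 0.8800) x1=(-1.0800, -0.9300, -0.3300) x2=(-1.2000, -0.9200, 0.1700)
step 1: x0=(1.7216, -0.8946, 0.8858) x1=(-1.0993, -0.9516, -0.3476) x2=(-1.1644, -0.9523, 0.1905)
step 2: x0=(1.6830, -0.8892, 0.8916) x1=(-1.1178, -0.9732, -0.3705) x2=(-1.1294, -0.9845, 0.2172)
step 3: x0=(1.6440, -0.8839, 0.8972) x1=(-1.1361, -0.9947, -0.3978) x2=(-1.0943, -1.0169, 0.2492)
step 4: x0=(1.6048, -0.8785, 0.9027) x1=(-1.1545, -1.0161, -0.4289) x2=(-1.0587, -1.0494, 0.2855)
step 5: x0=(1.5652, -0.8732, 0.9082) x1=(-1.1731, -1.0374, -0.4629) x2=(-1.0224, -1.0821, 0.3253)
step 6: x0=(1.5252, -0.8678, 0.9135) x1=(-1.1920, -1.0584, -0.4993) x2=(-0.9853, -1.1149, 0.3680)
step 7: x0=(1.4850, -0.8626, 0.9187) x1=(-1.2112, -1.0794, -0.5375) x2=(-0.9474, -1.1478, 0.4129)
step 8: x0=(1.4444, -0.8573, 0.9237) x1=(-1.2307, -1.1002, -0.5771) x2=(-0.9087, -1.1808, 0.4597)
step 9: x0=(1.4034, -0.8521, 0.9287) x1=(-1.2505, -1.1209, -0.6180) x2=(-0.8693, -1.2138, 0.5079)
step 10: x0=(1.3620, -0.8469, 0.9335) x1=(-1.2705, -1.1415, -0.6598) x2=(-0.8292, -1.2470, 0.5575)
step 11: x0=(1.3203, -0.8419, 0.9382) x1=(-1.2906, -1.1621, -0.7025) x2=(-0.7883, -1.2801, 0.6081)
step 12: x0=(1.2781, -0.8368, 0.9428) x1=(-1.3109, -1.1825, -0.7457) x2=(-0.7468, -1.3133, 0.6596)
step 13: x0=(1.2355, -0.8319, 0.9473) x1=(-1.3314, -1.2029, -0.7896) x2=(-0.7045, -1.3464, 0.7119)
step 14: x0=(1.1925, -0.8271, 0.9516) x1=(-1.3519, -1.2231, -0.8339) x2=(-0.6616, -1.3794, 0.7649)
step 15: x0=(1.1489, -0.8224, 0.9559) x1=(-1.3725, -1.2434, -0.8785) x2=(-0.6180, -1.4124, 0.8184)
step 16: x0=(1.1049, -0.8179, 0.9600) x1=(-1.3931, -1.2635, -0.9235) x2=(-0.5737, -1.4453, 0.8725)
step 17: x0=(1.0603, -0.8135, 0.9640) x1=(-1.4138, -1.2836, -0.9688) x2=(-0.5286, -1.4780, 0.9270)
step 18: x0=(1.0152, -0.8093, 0.9679) x1=(-1.4345, -1.3037, -1.0143) x2=(-0.4828, -1.5105, 0.9819)
step 19: x0=(0.9695, -0.8054, 0.9717) x1=(-1.4553, -1.3237, -1.0600) x2=(-0.4363, -1.5428, 1.0371)
step 20: x0=(0.9233, -0.8017, 0.9755) x1=(-1.4760, -1.3436, -1.1058) x2=(-0.3890, -1.5747, 1.0926)
step 21: x0=(0.8763, -0.7984, 0.9792) x1=(-1.4967, -1.3635, -1.1518) x2=(-0.3409, -1.6063, 1.1483)
step 22: x0=(0.8288, -0.7955, 0.9829) x1=(-1.5175, -1.3833, -1.1979) x2=(-0.2920, -1.6375, 1.2042)
step 23: x0=(0.7806, -0.7930, 0.9867) x1=(-1.5382, -1.4031, -1.2440) x2=(-0.2422, -1.6682, 1.2601)
step 24: x0=(0.7317, -0.7910, 0.9905) x1=(-1.5589, -1.4229, -1.2903) x2=(-0.1916, -1.6982, 1.3160)
step 25: x0=(0.6822, -0.7896, 0.9943) x1=(-1.5796, -1.4426, -1.3366) x2=(-0.1403, -1.7276, 1.3719)
step 26: x0=(0.6321, -0.7888, 0.9984) x1=(-1.6003, -1.4622, -1.3830) x2=(-0.0881, -1.7562, 1.4276)
step 27: x0=(0.5814, -0.7887, 1.0026) x1=(-1.6210, -1.4818, -1.4294) x2=(-0.0353, -1.7841, 1.4831)
step 28: x0=(0.5302, -0.7894, 1.0071) x1=(-1.6416, -1.5014, -1.4758) x2=(0.0182, -1.8110, 1.5384)
step 29: x0=(0.4786, -0.7907, 1.0119) x1=(-1.6622, -1.5209, -1.5222) x2=(0.0722, -1.8370, 1.5932)
step 30: x0=(0.4265, -0.7929, 1.0170) x1=(-1.6828, -1.5404, -1.5686) x2=(0.1267, -1.8621, 1.6477)
step 31: x0=(0.3743, -0.7957, 1.0224) x1=(-1.7033, -1.5599, -1.6151) x2=(0.1814, -1.8863, 1.7017)
step 32: x0=(0.3218, -0.7994, 1.0282) x1=(-1.7239, -1.5793, -1.6615) x2=(0.2364, -1.9096, 1.7553)
step 33: x0=(0.2692, -0.8037, 1.0343) x1=(-1.7444, -1.5986, -1.7079) x2=(0.2915, -1.9321, 1.8085)
step 34: x0=(0.2165, -0.8086, 1.0408) x1=(-1.7648, -1.6180, -1.7543) x2=(0.3467, -1.9537, 1.8611)
step 35: x0=(0.1638, -0.8142, 1.0476) x1=(-1.7853, -1.6373, -1.8006) x2=(0.4018, -1.9746, 1.9134)
step 36: x0=(0.1112, -0.8203, 1.0546) x1=(-1.8057, -1.6565, -1.8470) x2=(0.4568, -1.9949, 1.9652)
step 37: x0=(0.0587, -0.8269, 1.0620) x1=(-1.8261, -1.6758, -1.8933) x2=(0.5117, -2.0146, 2.0166)
step 38: x0=(0.0062, -0.8340, 1.0696) x1=(-1.8464, -1.6950, -1.9395) x2=(0.5665, -2.0337, 2.0677)
step 39: x0=(-0.0461, -0.8414, 1.0774) x1=(-1.8668, -1.7141, -1.9858) x2=(0.6210, -2.0524, 2.1185)

yes, particle 1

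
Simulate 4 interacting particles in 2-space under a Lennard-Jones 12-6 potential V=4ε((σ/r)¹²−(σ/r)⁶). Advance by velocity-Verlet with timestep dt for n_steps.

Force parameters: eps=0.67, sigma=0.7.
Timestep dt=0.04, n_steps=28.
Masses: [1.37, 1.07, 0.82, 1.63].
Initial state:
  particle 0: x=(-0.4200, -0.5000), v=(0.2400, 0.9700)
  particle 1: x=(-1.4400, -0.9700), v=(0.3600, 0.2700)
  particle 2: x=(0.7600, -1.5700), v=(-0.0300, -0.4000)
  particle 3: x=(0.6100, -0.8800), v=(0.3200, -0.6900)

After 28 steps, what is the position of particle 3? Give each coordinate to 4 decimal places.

(0.7581, -1.3137)

step 0: x0=(-0.4200, -0.5000) x1=(-1.4400, -0.9700) x2=(0.7600, -1.5700) x3=(0.6100, -0.8800)
step 1: x0=(-0.4103, -0.4616) x1=(-1.4251, -0.9590) x2=(0.7628, -1.6045) x3=(0.6204, -0.8981)
step 2: x0=(-0.4005, -0.4239) x1=(-1.4092, -0.9475) x2=(0.7704, -1.6633) x3=(0.6276, -0.9037)
step 3: x0=(-0.3906, -0.3870) x1=(-1.3923, -0.9355) x2=(0.7783, -1.7244) x3=(0.6339, -0.9078)
step 4: x0=(-0.3807, -0.3509) x1=(-1.3746, -0.9231) x2=(0.7856, -1.7816) x3=(0.6400, -0.9135)
step 5: x0=(-0.3709, -0.3154) x1=(-1.3560, -0.9101) x2=(0.7921, -1.8345) x3=(0.6460, -0.9211)
step 6: x0=(-0.3611, -0.2807) x1=(-1.3365, -0.8967) x2=(0.7979, -1.8834) x3=(0.6518, -0.9305)
step 7: x0=(-0.3515, -0.2467) x1=(-1.3162, -0.8828) x2=(0.8031, -1.9289) x3=(0.6575, -0.9412)
step 8: x0=(-0.3420, -0.2134) x1=(-1.2952, -0.8684) x2=(0.8080, -1.9715) x3=(0.6630, -0.9532)
step 9: x0=(-0.3328, -0.1808) x1=(-1.2733, -0.8534) x2=(0.8125, -2.0118) x3=(0.6684, -0.9661)
step 10: x0=(-0.3239, -0.1488) x1=(-1.2506, -0.8380) x2=(0.8166, -2.0499) x3=(0.6736, -0.9799)
step 11: x0=(-0.3153, -0.1175) x1=(-1.2272, -0.8219) x2=(0.8205, -2.0863) x3=(0.6787, -0.9944)
step 12: x0=(-0.3070, -0.0868) x1=(-1.2030, -0.8054) x2=(0.8242, -2.1209) x3=(0.6838, -1.0096)
step 13: x0=(-0.2992, -0.0568) x1=(-1.1780, -0.7882) x2=(0.8277, -2.1541) x3=(0.6887, -1.0253)
step 14: x0=(-0.2918, -0.0275) x1=(-1.1522, -0.7703) x2=(0.8311, -2.1860) x3=(0.6936, -1.0416)
step 15: x0=(-0.2848, 0.0012) x1=(-1.1255, -0.7519) x2=(0.8342, -2.2166) x3=(0.6984, -1.0584)
step 16: x0=(-0.2784, 0.0292) x1=(-1.0981, -0.7327) x2=(0.8373, -2.2461) x3=(0.7032, -1.0756)
step 17: x0=(-0.2725, 0.0565) x1=(-1.0697, -0.7127) x2=(0.8402, -2.2746) x3=(0.7079, -1.0933)
step 18: x0=(-0.2672, 0.0831) x1=(-1.0405, -0.6920) x2=(0.8429, -2.3020) x3=(0.7126, -1.1114)
step 19: x0=(-0.2626, 0.1088) x1=(-1.0103, -0.6703) x2=(0.8456, -2.3284) x3=(0.7172, -1.1299)
step 20: x0=(-0.2587, 0.1337) x1=(-0.9790, -0.6476) x2=(0.8482, -2.3540) x3=(0.7218, -1.1489)
step 21: x0=(-0.2555, 0.1577) x1=(-0.9467, -0.6238) x2=(0.8506, -2.3786) x3=(0.7264, -1.1681)
step 22: x0=(-0.2532, 0.1806) x1=(-0.9132, -0.5988) x2=(0.8530, -2.4024) x3=(0.7310, -1.1878)
step 23: x0=(-0.2519, 0.2022) x1=(-0.8783, -0.5723) x2=(0.8553, -2.4253) x3=(0.7356, -1.2079)
step 24: x0=(-0.2516, 0.2225) x1=(-0.8420, -0.5441) x2=(0.8575, -2.4473) x3=(0.7401, -1.2283)
step 25: x0=(-0.2524, 0.2412) x1=(-0.8041, -0.5139) x2=(0.8596, -2.4686) x3=(0.7446, -1.2491)
step 26: x0=(-0.2546, 0.2580) x1=(-0.7644, -0.4813) x2=(0.8616, -2.4890) x3=(0.7491, -1.2702)
step 27: x0=(-0.2583, 0.2727) x1=(-0.7228, -0.4461) x2=(0.8635, -2.5086) x3=(0.7536, -1.2918)
step 28: x0=(-0.2634, 0.2851) x1=(-0.6793, -0.4081) x2=(0.8654, -2.5273) x3=(0.7581, -1.3137)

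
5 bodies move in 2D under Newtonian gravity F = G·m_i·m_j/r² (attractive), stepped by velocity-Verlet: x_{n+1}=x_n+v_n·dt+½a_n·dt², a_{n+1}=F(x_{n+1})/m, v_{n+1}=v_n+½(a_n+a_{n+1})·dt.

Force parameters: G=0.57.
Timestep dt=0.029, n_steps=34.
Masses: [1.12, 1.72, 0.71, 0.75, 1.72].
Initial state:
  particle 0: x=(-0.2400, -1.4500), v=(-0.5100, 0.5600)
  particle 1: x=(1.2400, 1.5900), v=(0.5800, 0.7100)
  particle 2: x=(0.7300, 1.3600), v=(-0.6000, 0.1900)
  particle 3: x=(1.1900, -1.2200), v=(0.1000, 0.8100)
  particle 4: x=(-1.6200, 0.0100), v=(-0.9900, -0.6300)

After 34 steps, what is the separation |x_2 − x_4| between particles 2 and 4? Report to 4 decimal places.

4.1403

step 0: x0=(-0.2400, -1.4500) x1=(1.2400, 1.5900) x2=(0.7300, 1.3600) x3=(1.1900, -1.2200) x4=(-1.6200, 0.0100)
step 1: x0=(-0.2548, -1.4336) x1=(1.2563, 1.6103) x2=(0.7137, 1.3660) x3=(1.1927, -1.1964) x4=(-1.6486, -0.0083)
step 2: x0=(-0.2694, -1.4170) x1=(1.2716, 1.6301) x2=(0.6995, 1.3727) x3=(1.1951, -1.1727) x4=(-1.6770, -0.0266)
step 3: x0=(-0.2841, -1.4000) x1=(1.2860, 1.6494) x2=(0.6871, 1.3802) x3=(1.1972, -1.1489) x4=(-1.7051, -0.0450)
step 4: x0=(-0.2987, -1.3828) x1=(1.2997, 1.6683) x2=(0.6763, 1.3883) x3=(1.1989, -1.1249) x4=(-1.7330, -0.0635)
step 5: x0=(-0.3132, -1.3654) x1=(1.3126, 1.6867) x2=(0.6670, 1.3969) x3=(1.2004, -1.1007) x4=(-1.7606, -0.0820)
step 6: x0=(-0.3277, -1.3476) x1=(1.3248, 1.7048) x2=(0.6592, 1.4060) x3=(1.2015, -1.0764) x4=(-1.7880, -0.1006)
step 7: x0=(-0.3422, -1.3296) x1=(1.3363, 1.7224) x2=(0.6526, 1.4156) x3=(1.2023, -1.0520) x4=(-1.8152, -0.1192)
step 8: x0=(-0.3567, -1.3113) x1=(1.3472, 1.7397) x2=(0.6473, 1.4257) x3=(1.2028, -1.0274) x4=(-1.8422, -0.1378)
step 9: x0=(-0.3712, -1.2928) x1=(1.3575, 1.7567) x2=(0.6432, 1.4361) x3=(1.2031, -1.0027) x4=(-1.8689, -0.1565)
step 10: x0=(-0.3856, -1.2740) x1=(1.3672, 1.7733) x2=(0.6402, 1.4470) x3=(1.2030, -0.9778) x4=(-1.8954, -0.1753)
step 11: x0=(-0.4001, -1.2549) x1=(1.3764, 1.7896) x2=(0.6383, 1.4582) x3=(1.2026, -0.9528) x4=(-1.9216, -0.1941)
step 12: x0=(-0.4146, -1.2356) x1=(1.3850, 1.8055) x2=(0.6375, 1.4697) x3=(1.2020, -0.9276) x4=(-1.9476, -0.2130)
step 13: x0=(-0.4291, -1.2160) x1=(1.3931, 1.8212) x2=(0.6378, 1.4816) x3=(1.2011, -0.9023) x4=(-1.9734, -0.2319)
step 14: x0=(-0.4437, -1.1962) x1=(1.4006, 1.8365) x2=(0.6390, 1.4938) x3=(1.1999, -0.8769) x4=(-1.9989, -0.2509)
step 15: x0=(-0.4583, -1.1761) x1=(1.4076, 1.8515) x2=(0.6412, 1.5064) x3=(1.1984, -0.8513) x4=(-2.0241, -0.2699)
step 16: x0=(-0.4729, -1.1558) x1=(1.4142, 1.8662) x2=(0.6445, 1.5192) x3=(1.1967, -0.8255) x4=(-2.0492, -0.2889)
step 17: x0=(-0.4876, -1.1352) x1=(1.4202, 1.8805) x2=(0.6487, 1.5324) x3=(1.1947, -0.7996) x4=(-2.0739, -0.3080)
step 18: x0=(-0.5023, -1.1144) x1=(1.4257, 1.8946) x2=(0.6539, 1.5459) x3=(1.1925, -0.7736) x4=(-2.0985, -0.3271)
step 19: x0=(-0.5172, -1.0934) x1=(1.4307, 1.9084) x2=(0.6600, 1.5597) x3=(1.1900, -0.7474) x4=(-2.1227, -0.3463)
step 20: x0=(-0.5320, -1.0721) x1=(1.4353, 1.9219) x2=(0.6672, 1.5738) x3=(1.1873, -0.7211) x4=(-2.1468, -0.3655)
step 21: x0=(-0.5470, -1.0507) x1=(1.4393, 1.9350) x2=(0.6753, 1.5882) x3=(1.1843, -0.6946) x4=(-2.1705, -0.3847)
step 22: x0=(-0.5620, -1.0290) x1=(1.4428, 1.9479) x2=(0.6844, 1.6030) x3=(1.1811, -0.6680) x4=(-2.1940, -0.4040)
step 23: x0=(-0.5771, -1.0071) x1=(1.4458, 1.9604) x2=(0.6946, 1.6180) x3=(1.1776, -0.6412) x4=(-2.2173, -0.4232)
step 24: x0=(-0.5924, -0.9850) x1=(1.4483, 1.9726) x2=(0.7057, 1.6335) x3=(1.1739, -0.6143) x4=(-2.2403, -0.4425)
step 25: x0=(-0.6077, -0.9627) x1=(1.4502, 1.9845) x2=(0.7179, 1.6492) x3=(1.1699, -0.5872) x4=(-2.2631, -0.4619)
step 26: x0=(-0.6231, -0.9402) x1=(1.4517, 1.9961) x2=(0.7313, 1.6654) x3=(1.1658, -0.5599) x4=(-2.2856, -0.4812)
step 27: x0=(-0.6386, -0.9175) x1=(1.4525, 2.0073) x2=(0.7457, 1.6819) x3=(1.1614, -0.5325) x4=(-2.3078, -0.5005)
step 28: x0=(-0.6543, -0.8947) x1=(1.4528, 2.0182) x2=(0.7613, 1.6988) x3=(1.1568, -0.5050) x4=(-2.3298, -0.5199)
step 29: x0=(-0.6700, -0.8717) x1=(1.4525, 2.0287) x2=(0.7782, 1.7162) x3=(1.1519, -0.4773) x4=(-2.3515, -0.5393)
step 30: x0=(-0.6859, -0.8485) x1=(1.4515, 2.0389) x2=(0.7963, 1.7341) x3=(1.1469, -0.4494) x4=(-2.3729, -0.5586)
step 31: x0=(-0.7019, -0.8252) x1=(1.4500, 2.0486) x2=(0.8158, 1.7524) x3=(1.1416, -0.4213) x4=(-2.3941, -0.5780)
step 32: x0=(-0.7180, -0.8017) x1=(1.4477, 2.0580) x2=(0.8368, 1.7714) x3=(1.1362, -0.3931) x4=(-2.4151, -0.5973)
step 33: x0=(-0.7342, -0.7781) x1=(1.4446, 2.0669) x2=(0.8594, 1.7909) x3=(1.1305, -0.3647) x4=(-2.4357, -0.6167)
step 34: x0=(-0.7506, -0.7543) x1=(1.4408, 2.0754) x2=(0.8836, 1.8111) x3=(1.1246, -0.3362) x4=(-2.4562, -0.6360)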